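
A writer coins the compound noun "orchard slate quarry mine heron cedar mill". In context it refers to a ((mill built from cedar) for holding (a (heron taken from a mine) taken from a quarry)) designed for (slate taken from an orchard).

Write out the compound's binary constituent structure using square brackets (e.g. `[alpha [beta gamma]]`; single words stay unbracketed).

[[orchard slate] [[quarry [mine heron]] [cedar mill]]]

At the top level: head "mill" (specifically "quarry mine heron cedar mill"); modifier "orchard slate".
Within "orchard slate", the head is "slate" and the modifier is "orchard".
Within "quarry mine heron cedar mill", the head is "mill" (specifically "cedar mill") and the modifier is "quarry mine heron".
Within "quarry mine heron", the head is "heron" (specifically "mine heron") and the modifier is "quarry".
Within "mine heron", the head is "heron" and the modifier is "mine".
Within "cedar mill", the head is "mill" and the modifier is "cedar".
So the structure is [[orchard slate] [[quarry [mine heron]] [cedar mill]]].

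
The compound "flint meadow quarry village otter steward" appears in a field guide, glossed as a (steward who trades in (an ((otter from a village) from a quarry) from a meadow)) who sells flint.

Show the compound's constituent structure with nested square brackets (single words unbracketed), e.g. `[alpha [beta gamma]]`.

[flint [[meadow [quarry [village otter]]] steward]]

The outermost head in the paraphrase is "steward" (specifically "meadow quarry village otter steward"), modified by "flint".
Inside "meadow quarry village otter steward": head "steward", modifier "meadow quarry village otter".
Inside "meadow quarry village otter": head "otter" (specifically "quarry village otter"), modifier "meadow".
Inside "quarry village otter": head "otter" (specifically "village otter"), modifier "quarry".
Inside "village otter": head "otter", modifier "village".
So the structure is [flint [[meadow [quarry [village otter]]] steward]].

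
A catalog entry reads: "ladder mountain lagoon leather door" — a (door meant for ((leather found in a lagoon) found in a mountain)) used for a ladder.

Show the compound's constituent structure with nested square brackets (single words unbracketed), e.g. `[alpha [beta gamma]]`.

[ladder [[mountain [lagoon leather]] door]]

Whole compound: head "door" (specifically "mountain lagoon leather door"), modifier "ladder".
Inside "mountain lagoon leather door": head "door", modifier "mountain lagoon leather".
Inside "mountain lagoon leather": head "leather" (specifically "lagoon leather"), modifier "mountain".
Inside "lagoon leather": head "leather", modifier "lagoon".
So the structure is [ladder [[mountain [lagoon leather]] door]].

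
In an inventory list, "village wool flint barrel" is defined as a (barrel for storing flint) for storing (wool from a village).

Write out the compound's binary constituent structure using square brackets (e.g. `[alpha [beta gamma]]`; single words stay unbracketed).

Whole compound: head "barrel" (specifically "flint barrel"), modifier "village wool".
"village wool" → head "wool", modifier "village".
"flint barrel" → head "barrel", modifier "flint".
So the structure is [[village wool] [flint barrel]].

[[village wool] [flint barrel]]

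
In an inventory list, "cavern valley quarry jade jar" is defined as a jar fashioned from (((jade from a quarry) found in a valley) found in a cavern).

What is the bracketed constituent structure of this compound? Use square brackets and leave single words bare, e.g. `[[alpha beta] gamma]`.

The outermost head in the paraphrase is "jar", modified by "cavern valley quarry jade".
"cavern valley quarry jade" → head "jade" (specifically "valley quarry jade"), modifier "cavern".
"valley quarry jade" → head "jade" (specifically "quarry jade"), modifier "valley".
"quarry jade" → head "jade", modifier "quarry".
So the structure is [[cavern [valley [quarry jade]]] jar].

[[cavern [valley [quarry jade]]] jar]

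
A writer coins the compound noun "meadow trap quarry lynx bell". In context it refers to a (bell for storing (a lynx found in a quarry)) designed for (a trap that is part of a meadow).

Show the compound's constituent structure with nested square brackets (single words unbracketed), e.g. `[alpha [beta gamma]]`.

The outermost head in the paraphrase is "bell" (specifically "quarry lynx bell"), modified by "meadow trap".
"meadow trap" → head "trap", modifier "meadow".
"quarry lynx bell" → head "bell", modifier "quarry lynx".
"quarry lynx" → head "lynx", modifier "quarry".
So the structure is [[meadow trap] [[quarry lynx] bell]].

[[meadow trap] [[quarry lynx] bell]]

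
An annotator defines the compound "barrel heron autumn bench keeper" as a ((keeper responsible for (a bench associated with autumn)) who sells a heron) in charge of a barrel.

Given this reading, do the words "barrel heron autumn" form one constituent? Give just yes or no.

no

The top-level split is [barrel] [heron autumn bench keeper]; the full structure is [barrel [heron [[autumn bench] keeper]]].
"barrel heron autumn" straddles a constituent boundary, so it is not a single unit.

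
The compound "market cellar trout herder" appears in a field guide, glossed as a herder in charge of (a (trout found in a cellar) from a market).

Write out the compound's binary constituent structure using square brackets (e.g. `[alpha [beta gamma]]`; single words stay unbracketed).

Overall it is a kind of herder; the modifier is "market cellar trout".
"market cellar trout" → head "trout" (specifically "cellar trout"), modifier "market".
"cellar trout" → head "trout", modifier "cellar".
So the structure is [[market [cellar trout]] herder].

[[market [cellar trout]] herder]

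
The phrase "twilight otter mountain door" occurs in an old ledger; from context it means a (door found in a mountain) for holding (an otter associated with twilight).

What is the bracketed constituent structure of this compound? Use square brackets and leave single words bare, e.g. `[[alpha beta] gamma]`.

[[twilight otter] [mountain door]]

Whole compound: head "door" (specifically "mountain door"), modifier "twilight otter".
Within "twilight otter", the head is "otter" and the modifier is "twilight".
Within "mountain door", the head is "door" and the modifier is "mountain".
Assembled: [[twilight otter] [mountain door]].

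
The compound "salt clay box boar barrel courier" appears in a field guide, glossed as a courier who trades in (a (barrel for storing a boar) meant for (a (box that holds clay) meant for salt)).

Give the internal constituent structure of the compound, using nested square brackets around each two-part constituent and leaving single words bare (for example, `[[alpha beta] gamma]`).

At the top level: head "courier"; modifier "salt clay box boar barrel".
Within "salt clay box boar barrel", the head is "barrel" (specifically "boar barrel") and the modifier is "salt clay box".
Within "salt clay box", the head is "box" (specifically "clay box") and the modifier is "salt".
Within "clay box", the head is "box" and the modifier is "clay".
Within "boar barrel", the head is "barrel" and the modifier is "boar".
So the structure is [[[salt [clay box]] [boar barrel]] courier].

[[[salt [clay box]] [boar barrel]] courier]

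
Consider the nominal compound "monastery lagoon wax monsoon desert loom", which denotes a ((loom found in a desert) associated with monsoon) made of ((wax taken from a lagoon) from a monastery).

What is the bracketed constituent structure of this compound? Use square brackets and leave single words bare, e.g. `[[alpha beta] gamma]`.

At the top level: head "loom" (specifically "monsoon desert loom"); modifier "monastery lagoon wax".
Within "monastery lagoon wax", the head is "wax" (specifically "lagoon wax") and the modifier is "monastery".
Within "lagoon wax", the head is "wax" and the modifier is "lagoon".
Within "monsoon desert loom", the head is "loom" (specifically "desert loom") and the modifier is "monsoon".
Within "desert loom", the head is "loom" and the modifier is "desert".
Putting it together: [[monastery [lagoon wax]] [monsoon [desert loom]]].

[[monastery [lagoon wax]] [monsoon [desert loom]]]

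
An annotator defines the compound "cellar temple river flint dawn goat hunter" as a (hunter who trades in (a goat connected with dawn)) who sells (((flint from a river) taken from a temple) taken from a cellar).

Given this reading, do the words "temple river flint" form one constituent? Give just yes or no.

The paraphrase groups the words so that "temple river flint" is one unit: it corresponds to a single parenthesized sub-phrase.
The full structure is [[cellar [temple [river flint]]] [[dawn goat] hunter]], in which [temple river flint] is a constituent.

yes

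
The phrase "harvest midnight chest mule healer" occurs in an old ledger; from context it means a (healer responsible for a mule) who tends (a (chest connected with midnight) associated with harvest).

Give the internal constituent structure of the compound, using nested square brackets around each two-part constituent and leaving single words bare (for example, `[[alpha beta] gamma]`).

[[harvest [midnight chest]] [mule healer]]

Whole compound: head "healer" (specifically "mule healer"), modifier "harvest midnight chest".
Inside "harvest midnight chest": head "chest" (specifically "midnight chest"), modifier "harvest".
Inside "midnight chest": head "chest", modifier "midnight".
Inside "mule healer": head "healer", modifier "mule".
So the structure is [[harvest [midnight chest]] [mule healer]].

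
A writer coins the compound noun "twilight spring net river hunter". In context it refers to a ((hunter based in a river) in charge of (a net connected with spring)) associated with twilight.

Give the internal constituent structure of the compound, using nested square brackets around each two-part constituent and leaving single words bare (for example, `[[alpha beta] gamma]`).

[twilight [[spring net] [river hunter]]]

Whole compound: head "hunter" (specifically "spring net river hunter"), modifier "twilight".
Within "spring net river hunter", the head is "hunter" (specifically "river hunter") and the modifier is "spring net".
Within "spring net", the head is "net" and the modifier is "spring".
Within "river hunter", the head is "hunter" and the modifier is "river".
So the structure is [twilight [[spring net] [river hunter]]].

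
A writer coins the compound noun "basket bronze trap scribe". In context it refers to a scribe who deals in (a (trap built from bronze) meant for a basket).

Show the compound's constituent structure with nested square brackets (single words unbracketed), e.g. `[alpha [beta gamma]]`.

[[basket [bronze trap]] scribe]

Overall it is a kind of scribe; the modifier is "basket bronze trap".
Inside "basket bronze trap": head "trap" (specifically "bronze trap"), modifier "basket".
Inside "bronze trap": head "trap", modifier "bronze".
Putting it together: [[basket [bronze trap]] scribe].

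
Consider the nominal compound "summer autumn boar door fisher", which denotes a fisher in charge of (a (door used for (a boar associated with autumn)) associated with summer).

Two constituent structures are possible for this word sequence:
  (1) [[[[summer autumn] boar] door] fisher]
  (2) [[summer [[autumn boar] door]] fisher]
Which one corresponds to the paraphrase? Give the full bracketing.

The paraphrase's head is the "fisher" part ("fisher"); its modifier is "summer autumn boar door".
That top-level split, carried through the inner groups, gives [[summer [[autumn boar] door]] fisher].

[[summer [[autumn boar] door]] fisher]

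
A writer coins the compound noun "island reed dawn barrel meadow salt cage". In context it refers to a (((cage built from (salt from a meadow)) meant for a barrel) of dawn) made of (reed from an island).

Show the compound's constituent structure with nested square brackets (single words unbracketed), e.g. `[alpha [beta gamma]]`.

[[island reed] [dawn [barrel [[meadow salt] cage]]]]

Overall it is a kind of cage (specifically "dawn barrel meadow salt cage"); the modifier is "island reed".
Inside "island reed": head "reed", modifier "island".
Inside "dawn barrel meadow salt cage": head "cage" (specifically "barrel meadow salt cage"), modifier "dawn".
Inside "barrel meadow salt cage": head "cage" (specifically "meadow salt cage"), modifier "barrel".
Inside "meadow salt cage": head "cage", modifier "meadow salt".
Inside "meadow salt": head "salt", modifier "meadow".
Assembled: [[island reed] [dawn [barrel [[meadow salt] cage]]]].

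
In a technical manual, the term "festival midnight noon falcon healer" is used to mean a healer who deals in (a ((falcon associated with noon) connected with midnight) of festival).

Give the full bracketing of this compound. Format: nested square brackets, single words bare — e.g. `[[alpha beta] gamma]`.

[[festival [midnight [noon falcon]]] healer]

Whole compound: head "healer", modifier "festival midnight noon falcon".
Within "festival midnight noon falcon", the head is "falcon" (specifically "midnight noon falcon") and the modifier is "festival".
Within "midnight noon falcon", the head is "falcon" (specifically "noon falcon") and the modifier is "midnight".
Within "noon falcon", the head is "falcon" and the modifier is "noon".
Assembled: [[festival [midnight [noon falcon]]] healer].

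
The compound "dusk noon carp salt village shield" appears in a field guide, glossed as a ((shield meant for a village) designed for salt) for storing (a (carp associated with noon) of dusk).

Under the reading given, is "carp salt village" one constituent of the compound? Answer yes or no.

no

The top-level split is [dusk noon carp] [salt village shield]; the full structure is [[dusk [noon carp]] [salt [village shield]]].
"carp salt village" straddles a constituent boundary, so it is not a single unit.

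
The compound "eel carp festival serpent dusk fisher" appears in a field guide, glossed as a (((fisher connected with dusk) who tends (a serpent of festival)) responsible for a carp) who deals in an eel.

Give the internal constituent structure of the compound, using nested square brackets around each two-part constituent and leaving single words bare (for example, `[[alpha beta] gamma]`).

The outermost head in the paraphrase is "fisher" (specifically "carp festival serpent dusk fisher"), modified by "eel".
Within "carp festival serpent dusk fisher", the head is "fisher" (specifically "festival serpent dusk fisher") and the modifier is "carp".
Within "festival serpent dusk fisher", the head is "fisher" (specifically "dusk fisher") and the modifier is "festival serpent".
Within "festival serpent", the head is "serpent" and the modifier is "festival".
Within "dusk fisher", the head is "fisher" and the modifier is "dusk".
So the structure is [eel [carp [[festival serpent] [dusk fisher]]]].

[eel [carp [[festival serpent] [dusk fisher]]]]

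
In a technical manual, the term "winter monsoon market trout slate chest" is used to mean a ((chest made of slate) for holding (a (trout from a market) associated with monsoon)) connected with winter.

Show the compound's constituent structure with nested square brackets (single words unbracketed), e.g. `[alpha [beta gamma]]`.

[winter [[monsoon [market trout]] [slate chest]]]

At the top level: head "chest" (specifically "monsoon market trout slate chest"); modifier "winter".
Within "monsoon market trout slate chest", the head is "chest" (specifically "slate chest") and the modifier is "monsoon market trout".
Within "monsoon market trout", the head is "trout" (specifically "market trout") and the modifier is "monsoon".
Within "market trout", the head is "trout" and the modifier is "market".
Within "slate chest", the head is "chest" and the modifier is "slate".
So the structure is [winter [[monsoon [market trout]] [slate chest]]].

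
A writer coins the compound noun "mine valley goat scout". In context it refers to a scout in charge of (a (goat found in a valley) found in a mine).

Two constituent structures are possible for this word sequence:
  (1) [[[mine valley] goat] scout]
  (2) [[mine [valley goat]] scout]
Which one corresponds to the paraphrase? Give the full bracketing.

The paraphrase's head is the "scout" part ("scout"); its modifier is "mine valley goat".
That top-level split, carried through the inner groups, gives [[mine [valley goat]] scout].

[[mine [valley goat]] scout]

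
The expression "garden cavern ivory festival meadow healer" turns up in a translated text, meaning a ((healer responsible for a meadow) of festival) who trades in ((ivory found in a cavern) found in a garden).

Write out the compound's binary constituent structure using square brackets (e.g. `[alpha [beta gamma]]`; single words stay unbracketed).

Whole compound: head "healer" (specifically "festival meadow healer"), modifier "garden cavern ivory".
Within "garden cavern ivory", the head is "ivory" (specifically "cavern ivory") and the modifier is "garden".
Within "cavern ivory", the head is "ivory" and the modifier is "cavern".
Within "festival meadow healer", the head is "healer" (specifically "meadow healer") and the modifier is "festival".
Within "meadow healer", the head is "healer" and the modifier is "meadow".
Assembled: [[garden [cavern ivory]] [festival [meadow healer]]].

[[garden [cavern ivory]] [festival [meadow healer]]]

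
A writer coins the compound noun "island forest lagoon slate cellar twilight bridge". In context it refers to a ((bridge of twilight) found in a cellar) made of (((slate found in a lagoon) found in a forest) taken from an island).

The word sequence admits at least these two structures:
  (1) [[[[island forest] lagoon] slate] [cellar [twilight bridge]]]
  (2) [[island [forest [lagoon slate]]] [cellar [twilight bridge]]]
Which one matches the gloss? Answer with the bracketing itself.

The paraphrase's head is the "bridge" part ("cellar twilight bridge"); its modifier is "island forest lagoon slate".
That top-level split, carried through the inner groups, gives [[island [forest [lagoon slate]]] [cellar [twilight bridge]]].

[[island [forest [lagoon slate]]] [cellar [twilight bridge]]]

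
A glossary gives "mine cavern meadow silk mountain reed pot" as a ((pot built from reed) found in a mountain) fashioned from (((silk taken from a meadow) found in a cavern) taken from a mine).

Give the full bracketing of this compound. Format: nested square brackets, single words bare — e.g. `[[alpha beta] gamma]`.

The outermost head in the paraphrase is "pot" (specifically "mountain reed pot"), modified by "mine cavern meadow silk".
Inside "mine cavern meadow silk": head "silk" (specifically "cavern meadow silk"), modifier "mine".
Inside "cavern meadow silk": head "silk" (specifically "meadow silk"), modifier "cavern".
Inside "meadow silk": head "silk", modifier "meadow".
Inside "mountain reed pot": head "pot" (specifically "reed pot"), modifier "mountain".
Inside "reed pot": head "pot", modifier "reed".
Putting it together: [[mine [cavern [meadow silk]]] [mountain [reed pot]]].

[[mine [cavern [meadow silk]]] [mountain [reed pot]]]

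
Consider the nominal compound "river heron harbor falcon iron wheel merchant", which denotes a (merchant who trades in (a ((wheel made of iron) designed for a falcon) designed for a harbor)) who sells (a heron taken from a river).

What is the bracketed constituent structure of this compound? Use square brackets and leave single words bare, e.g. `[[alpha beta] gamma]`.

[[river heron] [[harbor [falcon [iron wheel]]] merchant]]

At the top level: head "merchant" (specifically "harbor falcon iron wheel merchant"); modifier "river heron".
Inside "river heron": head "heron", modifier "river".
Inside "harbor falcon iron wheel merchant": head "merchant", modifier "harbor falcon iron wheel".
Inside "harbor falcon iron wheel": head "wheel" (specifically "falcon iron wheel"), modifier "harbor".
Inside "falcon iron wheel": head "wheel" (specifically "iron wheel"), modifier "falcon".
Inside "iron wheel": head "wheel", modifier "iron".
Putting it together: [[river heron] [[harbor [falcon [iron wheel]]] merchant]].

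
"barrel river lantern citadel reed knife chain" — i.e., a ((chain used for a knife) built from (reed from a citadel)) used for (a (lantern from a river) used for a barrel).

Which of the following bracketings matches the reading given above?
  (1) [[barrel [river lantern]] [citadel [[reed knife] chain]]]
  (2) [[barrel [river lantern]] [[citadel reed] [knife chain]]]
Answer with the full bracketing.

The paraphrase's head is the "chain" part ("citadel reed knife chain"); its modifier is "barrel river lantern".
That top-level split, carried through the inner groups, gives [[barrel [river lantern]] [[citadel reed] [knife chain]]].

[[barrel [river lantern]] [[citadel reed] [knife chain]]]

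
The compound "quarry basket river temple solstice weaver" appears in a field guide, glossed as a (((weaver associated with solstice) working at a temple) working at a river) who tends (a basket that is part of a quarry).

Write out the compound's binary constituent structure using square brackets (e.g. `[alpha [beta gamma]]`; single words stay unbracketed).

Overall it is a kind of weaver (specifically "river temple solstice weaver"); the modifier is "quarry basket".
"quarry basket" → head "basket", modifier "quarry".
"river temple solstice weaver" → head "weaver" (specifically "temple solstice weaver"), modifier "river".
"temple solstice weaver" → head "weaver" (specifically "solstice weaver"), modifier "temple".
"solstice weaver" → head "weaver", modifier "solstice".
Putting it together: [[quarry basket] [river [temple [solstice weaver]]]].

[[quarry basket] [river [temple [solstice weaver]]]]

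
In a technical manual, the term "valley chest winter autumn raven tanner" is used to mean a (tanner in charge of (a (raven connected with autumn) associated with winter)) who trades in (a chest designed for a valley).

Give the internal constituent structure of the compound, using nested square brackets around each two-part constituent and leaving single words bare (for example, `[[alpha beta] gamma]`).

[[valley chest] [[winter [autumn raven]] tanner]]

At the top level: head "tanner" (specifically "winter autumn raven tanner"); modifier "valley chest".
"valley chest" → head "chest", modifier "valley".
"winter autumn raven tanner" → head "tanner", modifier "winter autumn raven".
"winter autumn raven" → head "raven" (specifically "autumn raven"), modifier "winter".
"autumn raven" → head "raven", modifier "autumn".
Putting it together: [[valley chest] [[winter [autumn raven]] tanner]].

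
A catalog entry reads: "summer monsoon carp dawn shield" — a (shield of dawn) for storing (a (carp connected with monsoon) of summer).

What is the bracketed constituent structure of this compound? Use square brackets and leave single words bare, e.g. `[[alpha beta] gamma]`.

[[summer [monsoon carp]] [dawn shield]]

Overall it is a kind of shield (specifically "dawn shield"); the modifier is "summer monsoon carp".
"summer monsoon carp" → head "carp" (specifically "monsoon carp"), modifier "summer".
"monsoon carp" → head "carp", modifier "monsoon".
"dawn shield" → head "shield", modifier "dawn".
So the structure is [[summer [monsoon carp]] [dawn shield]].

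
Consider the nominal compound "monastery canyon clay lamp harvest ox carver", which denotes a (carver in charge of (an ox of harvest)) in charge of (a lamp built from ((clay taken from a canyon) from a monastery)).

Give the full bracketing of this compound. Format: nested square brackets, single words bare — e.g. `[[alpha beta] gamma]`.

Overall it is a kind of carver (specifically "harvest ox carver"); the modifier is "monastery canyon clay lamp".
"monastery canyon clay lamp" → head "lamp", modifier "monastery canyon clay".
"monastery canyon clay" → head "clay" (specifically "canyon clay"), modifier "monastery".
"canyon clay" → head "clay", modifier "canyon".
"harvest ox carver" → head "carver", modifier "harvest ox".
"harvest ox" → head "ox", modifier "harvest".
Putting it together: [[[monastery [canyon clay]] lamp] [[harvest ox] carver]].

[[[monastery [canyon clay]] lamp] [[harvest ox] carver]]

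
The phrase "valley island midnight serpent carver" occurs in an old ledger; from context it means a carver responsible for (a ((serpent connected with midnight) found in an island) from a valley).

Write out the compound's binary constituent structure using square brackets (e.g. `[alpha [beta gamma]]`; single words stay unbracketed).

[[valley [island [midnight serpent]]] carver]

The outermost head in the paraphrase is "carver", modified by "valley island midnight serpent".
Inside "valley island midnight serpent": head "serpent" (specifically "island midnight serpent"), modifier "valley".
Inside "island midnight serpent": head "serpent" (specifically "midnight serpent"), modifier "island".
Inside "midnight serpent": head "serpent", modifier "midnight".
Putting it together: [[valley [island [midnight serpent]]] carver].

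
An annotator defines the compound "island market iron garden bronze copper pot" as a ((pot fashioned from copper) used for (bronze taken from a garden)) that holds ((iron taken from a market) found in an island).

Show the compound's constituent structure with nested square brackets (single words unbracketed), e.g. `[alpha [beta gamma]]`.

The outermost head in the paraphrase is "pot" (specifically "garden bronze copper pot"), modified by "island market iron".
Within "island market iron", the head is "iron" (specifically "market iron") and the modifier is "island".
Within "market iron", the head is "iron" and the modifier is "market".
Within "garden bronze copper pot", the head is "pot" (specifically "copper pot") and the modifier is "garden bronze".
Within "garden bronze", the head is "bronze" and the modifier is "garden".
Within "copper pot", the head is "pot" and the modifier is "copper".
Putting it together: [[island [market iron]] [[garden bronze] [copper pot]]].

[[island [market iron]] [[garden bronze] [copper pot]]]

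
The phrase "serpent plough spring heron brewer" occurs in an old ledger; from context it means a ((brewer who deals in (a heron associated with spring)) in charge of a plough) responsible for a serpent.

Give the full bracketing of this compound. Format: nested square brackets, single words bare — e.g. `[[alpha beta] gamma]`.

[serpent [plough [[spring heron] brewer]]]

Overall it is a kind of brewer (specifically "plough spring heron brewer"); the modifier is "serpent".
"plough spring heron brewer" → head "brewer" (specifically "spring heron brewer"), modifier "plough".
"spring heron brewer" → head "brewer", modifier "spring heron".
"spring heron" → head "heron", modifier "spring".
Assembled: [serpent [plough [[spring heron] brewer]]].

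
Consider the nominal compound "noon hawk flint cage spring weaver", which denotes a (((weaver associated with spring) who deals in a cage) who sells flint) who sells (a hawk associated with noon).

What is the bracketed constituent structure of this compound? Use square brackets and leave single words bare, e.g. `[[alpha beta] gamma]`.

[[noon hawk] [flint [cage [spring weaver]]]]

At the top level: head "weaver" (specifically "flint cage spring weaver"); modifier "noon hawk".
Inside "noon hawk": head "hawk", modifier "noon".
Inside "flint cage spring weaver": head "weaver" (specifically "cage spring weaver"), modifier "flint".
Inside "cage spring weaver": head "weaver" (specifically "spring weaver"), modifier "cage".
Inside "spring weaver": head "weaver", modifier "spring".
So the structure is [[noon hawk] [flint [cage [spring weaver]]]].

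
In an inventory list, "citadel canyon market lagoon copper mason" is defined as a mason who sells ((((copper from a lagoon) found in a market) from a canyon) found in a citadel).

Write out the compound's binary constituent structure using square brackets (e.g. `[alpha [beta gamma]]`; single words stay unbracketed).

Whole compound: head "mason", modifier "citadel canyon market lagoon copper".
"citadel canyon market lagoon copper" → head "copper" (specifically "canyon market lagoon copper"), modifier "citadel".
"canyon market lagoon copper" → head "copper" (specifically "market lagoon copper"), modifier "canyon".
"market lagoon copper" → head "copper" (specifically "lagoon copper"), modifier "market".
"lagoon copper" → head "copper", modifier "lagoon".
Putting it together: [[citadel [canyon [market [lagoon copper]]]] mason].

[[citadel [canyon [market [lagoon copper]]]] mason]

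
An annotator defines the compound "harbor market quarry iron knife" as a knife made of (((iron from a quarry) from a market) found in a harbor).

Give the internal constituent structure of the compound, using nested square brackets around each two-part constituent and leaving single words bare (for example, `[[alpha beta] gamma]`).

The outermost head in the paraphrase is "knife", modified by "harbor market quarry iron".
"harbor market quarry iron" → head "iron" (specifically "market quarry iron"), modifier "harbor".
"market quarry iron" → head "iron" (specifically "quarry iron"), modifier "market".
"quarry iron" → head "iron", modifier "quarry".
Assembled: [[harbor [market [quarry iron]]] knife].

[[harbor [market [quarry iron]]] knife]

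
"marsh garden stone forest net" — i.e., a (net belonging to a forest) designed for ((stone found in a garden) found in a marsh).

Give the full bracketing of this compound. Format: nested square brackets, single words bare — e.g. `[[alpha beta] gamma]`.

At the top level: head "net" (specifically "forest net"); modifier "marsh garden stone".
"marsh garden stone" → head "stone" (specifically "garden stone"), modifier "marsh".
"garden stone" → head "stone", modifier "garden".
"forest net" → head "net", modifier "forest".
Assembled: [[marsh [garden stone]] [forest net]].

[[marsh [garden stone]] [forest net]]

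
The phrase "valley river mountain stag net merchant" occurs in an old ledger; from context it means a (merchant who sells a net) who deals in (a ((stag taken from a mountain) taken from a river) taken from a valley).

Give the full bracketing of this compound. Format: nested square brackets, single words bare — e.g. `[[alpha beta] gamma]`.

[[valley [river [mountain stag]]] [net merchant]]

At the top level: head "merchant" (specifically "net merchant"); modifier "valley river mountain stag".
Within "valley river mountain stag", the head is "stag" (specifically "river mountain stag") and the modifier is "valley".
Within "river mountain stag", the head is "stag" (specifically "mountain stag") and the modifier is "river".
Within "mountain stag", the head is "stag" and the modifier is "mountain".
Within "net merchant", the head is "merchant" and the modifier is "net".
So the structure is [[valley [river [mountain stag]]] [net merchant]].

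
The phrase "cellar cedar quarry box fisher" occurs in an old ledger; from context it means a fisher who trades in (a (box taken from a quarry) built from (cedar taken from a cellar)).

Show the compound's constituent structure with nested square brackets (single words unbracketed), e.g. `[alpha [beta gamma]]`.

At the top level: head "fisher"; modifier "cellar cedar quarry box".
Within "cellar cedar quarry box", the head is "box" (specifically "quarry box") and the modifier is "cellar cedar".
Within "cellar cedar", the head is "cedar" and the modifier is "cellar".
Within "quarry box", the head is "box" and the modifier is "quarry".
Assembled: [[[cellar cedar] [quarry box]] fisher].

[[[cellar cedar] [quarry box]] fisher]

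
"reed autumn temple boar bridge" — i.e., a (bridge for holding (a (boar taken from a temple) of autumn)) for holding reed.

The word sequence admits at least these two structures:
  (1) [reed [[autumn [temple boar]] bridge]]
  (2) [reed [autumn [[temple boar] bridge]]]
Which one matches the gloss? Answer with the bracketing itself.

The paraphrase's head is the "bridge" part ("autumn temple boar bridge"); its modifier is "reed".
That top-level split, carried through the inner groups, gives [reed [[autumn [temple boar]] bridge]].

[reed [[autumn [temple boar]] bridge]]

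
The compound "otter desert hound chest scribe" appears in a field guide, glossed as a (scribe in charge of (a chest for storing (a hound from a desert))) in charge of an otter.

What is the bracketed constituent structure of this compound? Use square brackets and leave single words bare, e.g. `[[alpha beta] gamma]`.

[otter [[[desert hound] chest] scribe]]

Overall it is a kind of scribe (specifically "desert hound chest scribe"); the modifier is "otter".
Within "desert hound chest scribe", the head is "scribe" and the modifier is "desert hound chest".
Within "desert hound chest", the head is "chest" and the modifier is "desert hound".
Within "desert hound", the head is "hound" and the modifier is "desert".
Putting it together: [otter [[[desert hound] chest] scribe]].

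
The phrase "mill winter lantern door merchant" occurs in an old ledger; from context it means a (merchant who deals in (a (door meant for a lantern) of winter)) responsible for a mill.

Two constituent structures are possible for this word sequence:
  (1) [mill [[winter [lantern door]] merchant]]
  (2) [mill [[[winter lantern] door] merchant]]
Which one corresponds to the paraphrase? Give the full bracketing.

[mill [[winter [lantern door]] merchant]]

The paraphrase's head is the "merchant" part ("winter lantern door merchant"); its modifier is "mill".
That top-level split, carried through the inner groups, gives [mill [[winter [lantern door]] merchant]].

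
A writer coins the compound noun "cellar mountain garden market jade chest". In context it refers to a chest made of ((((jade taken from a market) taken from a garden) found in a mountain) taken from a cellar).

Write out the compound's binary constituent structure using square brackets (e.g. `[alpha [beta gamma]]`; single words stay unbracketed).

Overall it is a kind of chest; the modifier is "cellar mountain garden market jade".
Within "cellar mountain garden market jade", the head is "jade" (specifically "mountain garden market jade") and the modifier is "cellar".
Within "mountain garden market jade", the head is "jade" (specifically "garden market jade") and the modifier is "mountain".
Within "garden market jade", the head is "jade" (specifically "market jade") and the modifier is "garden".
Within "market jade", the head is "jade" and the modifier is "market".
Putting it together: [[cellar [mountain [garden [market jade]]]] chest].

[[cellar [mountain [garden [market jade]]]] chest]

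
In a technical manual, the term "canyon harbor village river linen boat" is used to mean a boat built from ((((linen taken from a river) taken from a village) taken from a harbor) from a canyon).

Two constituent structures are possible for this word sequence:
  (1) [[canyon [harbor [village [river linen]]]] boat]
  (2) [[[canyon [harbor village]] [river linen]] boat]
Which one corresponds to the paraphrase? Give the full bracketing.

[[canyon [harbor [village [river linen]]]] boat]

The paraphrase's head is the "boat" part ("boat"); its modifier is "canyon harbor village river linen".
That top-level split, carried through the inner groups, gives [[canyon [harbor [village [river linen]]]] boat].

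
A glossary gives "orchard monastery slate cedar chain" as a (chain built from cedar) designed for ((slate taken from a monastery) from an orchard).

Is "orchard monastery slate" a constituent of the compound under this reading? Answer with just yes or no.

The paraphrase groups the words so that "orchard monastery slate" is one unit: it corresponds to a single parenthesized sub-phrase.
The full structure is [[orchard [monastery slate]] [cedar chain]], in which [orchard monastery slate] is a constituent.

yes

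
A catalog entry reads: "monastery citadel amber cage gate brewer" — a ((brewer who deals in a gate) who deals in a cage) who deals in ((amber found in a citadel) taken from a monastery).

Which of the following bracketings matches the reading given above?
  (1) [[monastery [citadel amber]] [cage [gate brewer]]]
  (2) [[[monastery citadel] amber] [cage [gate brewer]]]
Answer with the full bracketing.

The paraphrase's head is the "brewer" part ("cage gate brewer"); its modifier is "monastery citadel amber".
That top-level split, carried through the inner groups, gives [[monastery [citadel amber]] [cage [gate brewer]]].

[[monastery [citadel amber]] [cage [gate brewer]]]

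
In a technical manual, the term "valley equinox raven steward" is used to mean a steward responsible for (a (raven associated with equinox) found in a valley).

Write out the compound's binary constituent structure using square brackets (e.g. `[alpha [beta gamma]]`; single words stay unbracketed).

Overall it is a kind of steward; the modifier is "valley equinox raven".
Within "valley equinox raven", the head is "raven" (specifically "equinox raven") and the modifier is "valley".
Within "equinox raven", the head is "raven" and the modifier is "equinox".
Putting it together: [[valley [equinox raven]] steward].

[[valley [equinox raven]] steward]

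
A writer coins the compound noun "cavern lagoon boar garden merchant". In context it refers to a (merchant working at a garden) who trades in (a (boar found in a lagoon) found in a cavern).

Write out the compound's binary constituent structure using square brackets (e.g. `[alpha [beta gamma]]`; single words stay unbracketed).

Overall it is a kind of merchant (specifically "garden merchant"); the modifier is "cavern lagoon boar".
Within "cavern lagoon boar", the head is "boar" (specifically "lagoon boar") and the modifier is "cavern".
Within "lagoon boar", the head is "boar" and the modifier is "lagoon".
Within "garden merchant", the head is "merchant" and the modifier is "garden".
So the structure is [[cavern [lagoon boar]] [garden merchant]].

[[cavern [lagoon boar]] [garden merchant]]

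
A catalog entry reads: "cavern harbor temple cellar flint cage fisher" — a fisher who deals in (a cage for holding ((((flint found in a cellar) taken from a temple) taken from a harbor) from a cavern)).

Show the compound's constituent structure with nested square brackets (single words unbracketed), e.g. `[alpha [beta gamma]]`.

The outermost head in the paraphrase is "fisher", modified by "cavern harbor temple cellar flint cage".
"cavern harbor temple cellar flint cage" → head "cage", modifier "cavern harbor temple cellar flint".
"cavern harbor temple cellar flint" → head "flint" (specifically "harbor temple cellar flint"), modifier "cavern".
"harbor temple cellar flint" → head "flint" (specifically "temple cellar flint"), modifier "harbor".
"temple cellar flint" → head "flint" (specifically "cellar flint"), modifier "temple".
"cellar flint" → head "flint", modifier "cellar".
Assembled: [[[cavern [harbor [temple [cellar flint]]]] cage] fisher].

[[[cavern [harbor [temple [cellar flint]]]] cage] fisher]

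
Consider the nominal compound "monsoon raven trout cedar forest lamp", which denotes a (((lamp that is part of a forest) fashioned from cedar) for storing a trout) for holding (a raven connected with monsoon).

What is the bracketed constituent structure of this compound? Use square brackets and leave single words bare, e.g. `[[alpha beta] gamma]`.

Whole compound: head "lamp" (specifically "trout cedar forest lamp"), modifier "monsoon raven".
Inside "monsoon raven": head "raven", modifier "monsoon".
Inside "trout cedar forest lamp": head "lamp" (specifically "cedar forest lamp"), modifier "trout".
Inside "cedar forest lamp": head "lamp" (specifically "forest lamp"), modifier "cedar".
Inside "forest lamp": head "lamp", modifier "forest".
Assembled: [[monsoon raven] [trout [cedar [forest lamp]]]].

[[monsoon raven] [trout [cedar [forest lamp]]]]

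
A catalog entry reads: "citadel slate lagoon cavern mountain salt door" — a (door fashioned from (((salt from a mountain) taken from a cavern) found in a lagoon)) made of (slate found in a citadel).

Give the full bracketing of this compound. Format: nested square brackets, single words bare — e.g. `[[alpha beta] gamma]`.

The outermost head in the paraphrase is "door" (specifically "lagoon cavern mountain salt door"), modified by "citadel slate".
Within "citadel slate", the head is "slate" and the modifier is "citadel".
Within "lagoon cavern mountain salt door", the head is "door" and the modifier is "lagoon cavern mountain salt".
Within "lagoon cavern mountain salt", the head is "salt" (specifically "cavern mountain salt") and the modifier is "lagoon".
Within "cavern mountain salt", the head is "salt" (specifically "mountain salt") and the modifier is "cavern".
Within "mountain salt", the head is "salt" and the modifier is "mountain".
Assembled: [[citadel slate] [[lagoon [cavern [mountain salt]]] door]].

[[citadel slate] [[lagoon [cavern [mountain salt]]] door]]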